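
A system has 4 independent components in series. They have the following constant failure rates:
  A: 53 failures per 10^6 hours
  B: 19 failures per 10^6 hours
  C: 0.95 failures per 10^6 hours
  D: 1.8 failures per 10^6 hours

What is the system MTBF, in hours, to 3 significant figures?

13400

Series of exponential components: λ_sys = Σ λ_i
λ_sys = 0.000053 + 0.000019 + 0.00000095 + 0.0000018 = 7.4750e-05 /h
MTBF = 1 / λ_sys = 13400 h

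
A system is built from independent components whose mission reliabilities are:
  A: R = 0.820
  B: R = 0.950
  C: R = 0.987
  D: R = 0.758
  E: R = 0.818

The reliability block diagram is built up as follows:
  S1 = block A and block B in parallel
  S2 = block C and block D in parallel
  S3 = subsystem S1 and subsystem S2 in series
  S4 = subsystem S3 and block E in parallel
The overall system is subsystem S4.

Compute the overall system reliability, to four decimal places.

0.9978

Parallel (A and B): 1 − (1 − 0.820000)(1 − 0.950000) = 0.991000
Parallel (C and D): 1 − (1 − 0.987000)(1 − 0.758000) = 0.996854
Series ([0.991000] and [0.996854]): 0.991000 × 0.996854 = 0.987882
Parallel ([0.987882] and E): 1 − (1 − 0.987882)(1 − 0.818000) = 0.9978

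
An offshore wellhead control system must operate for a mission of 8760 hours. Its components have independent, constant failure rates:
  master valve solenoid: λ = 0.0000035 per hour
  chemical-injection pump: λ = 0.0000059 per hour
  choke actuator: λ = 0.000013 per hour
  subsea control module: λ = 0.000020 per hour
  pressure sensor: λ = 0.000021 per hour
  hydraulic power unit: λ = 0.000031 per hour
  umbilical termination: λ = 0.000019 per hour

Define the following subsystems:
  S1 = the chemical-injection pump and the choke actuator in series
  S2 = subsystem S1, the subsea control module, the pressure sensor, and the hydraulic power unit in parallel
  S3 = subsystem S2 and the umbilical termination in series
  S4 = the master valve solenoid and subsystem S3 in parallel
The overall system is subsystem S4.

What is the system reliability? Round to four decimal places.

0.9953

R(master valve solenoid) = exp(−0.0000035 × 8760) = 0.969805
R(chemical-injection pump) = exp(−0.0000059 × 8760) = 0.949629
R(choke actuator) = exp(−0.000013 × 8760) = 0.892365
R(subsea control module) = exp(−0.000020 × 8760) = 0.839289
R(pressure sensor) = exp(−0.000021 × 8760) = 0.831969
R(hydraulic power unit) = exp(−0.000031 × 8760) = 0.762190
R(umbilical termination) = exp(−0.000019 × 8760) = 0.846674
Series (chemical-injection pump and choke actuator): 0.949629 × 0.892365 = 0.847416
Parallel ([0.847416], subsea control module, pressure sensor, and hydraulic power unit): 1 − (1 − 0.847416)(1 − 0.839289)(1 − 0.831969)(1 − 0.762190) = 0.999020
Series ([0.999020] and umbilical termination): 0.999020 × 0.846674 = 0.845844
Parallel (master valve solenoid and [0.845844]): 1 − (1 − 0.969805)(1 − 0.845844) = 0.9953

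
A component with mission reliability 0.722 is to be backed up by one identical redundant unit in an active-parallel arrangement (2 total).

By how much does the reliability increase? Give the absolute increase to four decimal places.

0.2007

R_before = 0.722
R_after = 1 − (1 − 0.722)^2 = 0.9227
ΔR = 0.9227 − 0.722 = 0.2007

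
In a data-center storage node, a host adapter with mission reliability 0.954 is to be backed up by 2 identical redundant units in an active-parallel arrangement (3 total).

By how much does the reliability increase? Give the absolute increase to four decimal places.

0.0459

R_before = 0.954
R_after = 1 − (1 − 0.954)^3 = 0.9999
ΔR = 0.9999 − 0.954 = 0.0459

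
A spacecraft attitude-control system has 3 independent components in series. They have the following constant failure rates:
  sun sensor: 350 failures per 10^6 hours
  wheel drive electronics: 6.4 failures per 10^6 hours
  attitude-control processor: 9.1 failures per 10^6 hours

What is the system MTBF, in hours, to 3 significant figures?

2740

Series of exponential components: λ_sys = Σ λ_i
λ_sys = 0.00035 + 0.0000064 + 0.0000091 = 3.6550e-04 /h
MTBF = 1 / λ_sys = 2740 h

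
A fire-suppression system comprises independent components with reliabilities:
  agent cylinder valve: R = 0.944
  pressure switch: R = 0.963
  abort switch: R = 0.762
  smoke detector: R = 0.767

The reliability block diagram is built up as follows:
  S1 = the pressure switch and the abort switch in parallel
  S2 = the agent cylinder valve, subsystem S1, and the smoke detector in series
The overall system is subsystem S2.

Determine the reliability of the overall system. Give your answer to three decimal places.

0.718

Parallel (pressure switch and abort switch): 1 − (1 − 0.96300)(1 − 0.76200) = 0.99119
Series (agent cylinder valve, [0.99119], and smoke detector): 0.94400 × 0.99119 × 0.76700 = 0.718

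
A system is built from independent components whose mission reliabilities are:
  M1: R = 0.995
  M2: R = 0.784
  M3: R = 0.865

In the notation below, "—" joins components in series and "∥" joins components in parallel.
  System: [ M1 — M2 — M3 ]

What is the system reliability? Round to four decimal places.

0.6748

Series (M1, M2, and M3): 0.995000 × 0.784000 × 0.865000 = 0.6748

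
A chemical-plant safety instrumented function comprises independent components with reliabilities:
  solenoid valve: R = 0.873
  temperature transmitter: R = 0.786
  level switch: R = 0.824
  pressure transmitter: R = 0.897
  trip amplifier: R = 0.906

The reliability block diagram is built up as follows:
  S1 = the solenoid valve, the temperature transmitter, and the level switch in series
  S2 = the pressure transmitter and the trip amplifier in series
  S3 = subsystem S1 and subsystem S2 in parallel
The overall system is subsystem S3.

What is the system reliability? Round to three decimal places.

0.919

Series (solenoid valve, temperature transmitter, and level switch): 0.87300 × 0.78600 × 0.82400 = 0.56541
Series (pressure transmitter and trip amplifier): 0.89700 × 0.90600 = 0.81268
Parallel ([0.56541] and [0.81268]): 1 − (1 − 0.56541)(1 − 0.81268) = 0.919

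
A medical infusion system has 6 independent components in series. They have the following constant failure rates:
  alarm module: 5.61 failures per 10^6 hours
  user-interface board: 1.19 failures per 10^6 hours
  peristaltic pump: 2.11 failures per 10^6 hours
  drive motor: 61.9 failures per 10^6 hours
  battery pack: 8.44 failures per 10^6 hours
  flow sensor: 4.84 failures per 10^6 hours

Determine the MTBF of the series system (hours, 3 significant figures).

11900

Series of exponential components: λ_sys = Σ λ_i
λ_sys = 0.00000561 + 0.00000119 + 0.00000211 + 0.0000619 + 0.00000844 + 0.00000484 = 8.4090e-05 /h
MTBF = 1 / λ_sys = 11900 h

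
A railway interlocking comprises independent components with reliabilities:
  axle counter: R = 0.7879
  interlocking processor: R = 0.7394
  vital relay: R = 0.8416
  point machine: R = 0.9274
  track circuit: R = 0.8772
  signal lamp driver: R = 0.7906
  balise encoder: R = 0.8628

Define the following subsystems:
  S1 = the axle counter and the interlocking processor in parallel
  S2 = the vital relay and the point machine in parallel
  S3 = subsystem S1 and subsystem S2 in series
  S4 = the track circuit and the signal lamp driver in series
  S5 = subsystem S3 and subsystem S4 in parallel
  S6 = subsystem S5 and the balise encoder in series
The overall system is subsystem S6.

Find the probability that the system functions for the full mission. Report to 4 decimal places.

0.8453

Parallel (axle counter and interlocking processor): 1 − (1 − 0.787900)(1 − 0.739400) = 0.944727
Parallel (vital relay and point machine): 1 − (1 − 0.841600)(1 − 0.927400) = 0.988500
Series ([0.944727] and [0.988500]): 0.944727 × 0.988500 = 0.933863
Series (track circuit and signal lamp driver): 0.877200 × 0.790600 = 0.693514
Parallel ([0.933863] and [0.693514]): 1 − (1 − 0.933863)(1 − 0.693514) = 0.979730
Series ([0.979730] and balise encoder): 0.979730 × 0.862800 = 0.8453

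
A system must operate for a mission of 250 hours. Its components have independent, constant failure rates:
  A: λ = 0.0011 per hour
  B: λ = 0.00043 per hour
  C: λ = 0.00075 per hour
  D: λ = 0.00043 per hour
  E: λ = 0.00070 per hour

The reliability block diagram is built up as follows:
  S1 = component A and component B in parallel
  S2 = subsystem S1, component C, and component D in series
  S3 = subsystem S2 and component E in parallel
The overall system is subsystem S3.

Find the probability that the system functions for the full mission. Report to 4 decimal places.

R(A) = exp(−0.0011 × 250) = 0.759572
R(B) = exp(−0.00043 × 250) = 0.898077
R(C) = exp(−0.00075 × 250) = 0.829029
R(D) = exp(−0.00043 × 250) = 0.898077
R(E) = exp(−0.00070 × 250) = 0.839457
Parallel (A and B): 1 − (1 − 0.759572)(1 − 0.898077) = 0.975495
Series ([0.975495], C, and D): 0.975495 × 0.829029 × 0.898077 = 0.726287
Parallel ([0.726287] and E): 1 − (1 − 0.726287)(1 − 0.839457) = 0.9561

0.9561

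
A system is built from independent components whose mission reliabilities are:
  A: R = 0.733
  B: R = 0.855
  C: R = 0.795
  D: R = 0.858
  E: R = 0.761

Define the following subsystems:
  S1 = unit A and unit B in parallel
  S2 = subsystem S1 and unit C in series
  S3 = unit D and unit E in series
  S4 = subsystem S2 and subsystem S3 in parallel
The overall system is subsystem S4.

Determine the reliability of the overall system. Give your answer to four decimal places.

Parallel (A and B): 1 − (1 − 0.733000)(1 − 0.855000) = 0.961285
Series ([0.961285] and C): 0.961285 × 0.795000 = 0.764222
Series (D and E): 0.858000 × 0.761000 = 0.652938
Parallel ([0.764222] and [0.652938]): 1 − (1 − 0.764222)(1 − 0.652938) = 0.9182

0.9182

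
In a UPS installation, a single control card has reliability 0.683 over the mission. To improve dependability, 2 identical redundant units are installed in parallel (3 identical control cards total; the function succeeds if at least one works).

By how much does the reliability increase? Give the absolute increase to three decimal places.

R_before = 0.683
R_after = 1 − (1 − 0.683)^3 = 0.968
ΔR = 0.968 − 0.683 = 0.285

0.285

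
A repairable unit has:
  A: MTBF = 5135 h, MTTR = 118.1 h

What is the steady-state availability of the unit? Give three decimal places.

0.978

A(A) = MTBF/(MTBF+MTTR) = 5135/(5135+118.1) = 0.978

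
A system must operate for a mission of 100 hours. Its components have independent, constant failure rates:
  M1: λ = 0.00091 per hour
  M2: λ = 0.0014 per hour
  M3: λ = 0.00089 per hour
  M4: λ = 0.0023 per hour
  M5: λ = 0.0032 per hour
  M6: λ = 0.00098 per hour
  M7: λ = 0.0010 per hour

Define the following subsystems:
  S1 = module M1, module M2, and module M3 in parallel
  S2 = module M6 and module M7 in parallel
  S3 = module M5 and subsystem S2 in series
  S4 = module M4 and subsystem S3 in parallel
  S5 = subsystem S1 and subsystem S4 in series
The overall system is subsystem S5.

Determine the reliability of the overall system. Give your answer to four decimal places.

0.9415

R(M1) = exp(−0.00091 × 100) = 0.913018
R(M2) = exp(−0.0014 × 100) = 0.869358
R(M3) = exp(−0.00089 × 100) = 0.914846
R(M4) = exp(−0.0023 × 100) = 0.794534
R(M5) = exp(−0.0032 × 100) = 0.726149
R(M6) = exp(−0.00098 × 100) = 0.906649
R(M7) = exp(−0.0010 × 100) = 0.904837
Parallel (M1, M2, and M3): 1 − (1 − 0.913018)(1 − 0.869358)(1 − 0.914846) = 0.999032
Parallel (M6 and M7): 1 − (1 − 0.906649)(1 − 0.904837) = 0.991116
Series (M5 and [0.991116]): 0.726149 × 0.991116 = 0.719698
Parallel (M4 and [0.719698]): 1 − (1 − 0.794534)(1 − 0.719698) = 0.942407
Series ([0.999032] and [0.942407]): 0.999032 × 0.942407 = 0.9415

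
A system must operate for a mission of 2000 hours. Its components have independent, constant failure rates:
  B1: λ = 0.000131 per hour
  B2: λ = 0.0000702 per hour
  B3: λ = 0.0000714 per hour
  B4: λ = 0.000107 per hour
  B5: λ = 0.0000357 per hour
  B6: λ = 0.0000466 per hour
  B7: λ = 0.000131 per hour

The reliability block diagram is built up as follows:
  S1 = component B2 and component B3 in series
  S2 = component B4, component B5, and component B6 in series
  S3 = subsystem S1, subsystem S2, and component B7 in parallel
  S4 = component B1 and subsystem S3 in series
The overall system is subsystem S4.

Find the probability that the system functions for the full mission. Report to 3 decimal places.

0.756

R(B1) = exp(−0.000131 × 2000) = 0.76951
R(B2) = exp(−0.0000702 × 2000) = 0.86901
R(B3) = exp(−0.0000714 × 2000) = 0.86693
R(B4) = exp(−0.000107 × 2000) = 0.80735
R(B5) = exp(−0.0000357 × 2000) = 0.93109
R(B6) = exp(−0.0000466 × 2000) = 0.91101
R(B7) = exp(−0.000131 × 2000) = 0.76951
Series (B2 and B3): 0.86901 × 0.86693 = 0.75337
Series (B4, B5, and B6): 0.80735 × 0.93109 × 0.91101 = 0.68482
Parallel ([0.75337], [0.68482], and B7): 1 − (1 − 0.75337)(1 − 0.68482)(1 − 0.76951) = 0.98208
Series (B1 and [0.98208]): 0.76951 × 0.98208 = 0.756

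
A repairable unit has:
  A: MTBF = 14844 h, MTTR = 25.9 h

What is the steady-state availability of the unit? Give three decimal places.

A(A) = MTBF/(MTBF+MTTR) = 14844/(14844+25.9) = 0.998

0.998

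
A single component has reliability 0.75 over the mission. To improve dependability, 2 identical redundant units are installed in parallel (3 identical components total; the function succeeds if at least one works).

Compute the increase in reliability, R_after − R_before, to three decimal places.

R_before = 0.75
R_after = 1 − (1 − 0.75)^3 = 0.984
ΔR = 0.984 − 0.75 = 0.234

0.234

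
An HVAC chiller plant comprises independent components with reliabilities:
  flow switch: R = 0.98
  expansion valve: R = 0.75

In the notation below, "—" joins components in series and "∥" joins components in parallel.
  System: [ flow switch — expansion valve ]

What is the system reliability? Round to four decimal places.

Series (flow switch and expansion valve): 0.980000 × 0.750000 = 0.7350

0.7350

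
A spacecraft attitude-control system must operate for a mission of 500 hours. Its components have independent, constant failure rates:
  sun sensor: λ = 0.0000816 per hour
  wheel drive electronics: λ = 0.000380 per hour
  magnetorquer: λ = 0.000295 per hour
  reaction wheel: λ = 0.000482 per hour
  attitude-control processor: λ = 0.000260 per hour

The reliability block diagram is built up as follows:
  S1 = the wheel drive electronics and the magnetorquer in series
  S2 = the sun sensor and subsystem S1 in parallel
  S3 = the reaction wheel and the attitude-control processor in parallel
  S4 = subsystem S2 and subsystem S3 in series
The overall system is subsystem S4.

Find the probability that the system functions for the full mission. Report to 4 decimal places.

0.9627

R(sun sensor) = exp(−0.0000816 × 500) = 0.960021
R(wheel drive electronics) = exp(−0.000380 × 500) = 0.826959
R(magnetorquer) = exp(−0.000295 × 500) = 0.862862
R(reaction wheel) = exp(−0.000482 × 500) = 0.785842
R(attitude-control processor) = exp(−0.000260 × 500) = 0.878095
Series (wheel drive electronics and magnetorquer): 0.826959 × 0.862862 = 0.713551
Parallel (sun sensor and [0.713551]): 1 − (1 − 0.960021)(1 − 0.713551) = 0.988548
Parallel (reaction wheel and attitude-control processor): 1 − (1 − 0.785842)(1 − 0.878095) = 0.973893
Series ([0.988548] and [0.973893]): 0.988548 × 0.973893 = 0.9627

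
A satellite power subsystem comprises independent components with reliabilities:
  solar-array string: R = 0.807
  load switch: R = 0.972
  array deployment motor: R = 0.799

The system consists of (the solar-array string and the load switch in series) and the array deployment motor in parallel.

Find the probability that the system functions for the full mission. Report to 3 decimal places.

Series (solar-array string and load switch): 0.80700 × 0.97200 = 0.78440
Parallel ([0.78440] and array deployment motor): 1 − (1 − 0.78440)(1 − 0.79900) = 0.957

0.957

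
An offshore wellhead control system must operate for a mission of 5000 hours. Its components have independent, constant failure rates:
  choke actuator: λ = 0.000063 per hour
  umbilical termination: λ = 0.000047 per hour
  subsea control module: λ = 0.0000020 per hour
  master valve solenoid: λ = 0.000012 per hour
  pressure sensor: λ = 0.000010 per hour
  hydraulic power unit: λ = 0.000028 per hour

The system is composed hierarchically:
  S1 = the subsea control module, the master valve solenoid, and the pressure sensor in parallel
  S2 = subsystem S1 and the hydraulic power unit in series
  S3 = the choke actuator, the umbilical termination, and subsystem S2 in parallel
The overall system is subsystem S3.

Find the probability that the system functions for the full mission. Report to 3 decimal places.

R(choke actuator) = exp(−0.000063 × 5000) = 0.72979
R(umbilical termination) = exp(−0.000047 × 5000) = 0.79057
R(subsea control module) = exp(−0.0000020 × 5000) = 0.99005
R(master valve solenoid) = exp(−0.000012 × 5000) = 0.94176
R(pressure sensor) = exp(−0.000010 × 5000) = 0.95123
R(hydraulic power unit) = exp(−0.000028 × 5000) = 0.86936
Parallel (subsea control module, master valve solenoid, and pressure sensor): 1 − (1 − 0.99005)(1 − 0.94176)(1 − 0.95123) = 0.99997
Series ([0.99997] and hydraulic power unit): 0.99997 × 0.86936 = 0.86933
Parallel (choke actuator, umbilical termination, and [0.86933]): 1 − (1 − 0.72979)(1 − 0.79057)(1 − 0.86933) = 0.993

0.993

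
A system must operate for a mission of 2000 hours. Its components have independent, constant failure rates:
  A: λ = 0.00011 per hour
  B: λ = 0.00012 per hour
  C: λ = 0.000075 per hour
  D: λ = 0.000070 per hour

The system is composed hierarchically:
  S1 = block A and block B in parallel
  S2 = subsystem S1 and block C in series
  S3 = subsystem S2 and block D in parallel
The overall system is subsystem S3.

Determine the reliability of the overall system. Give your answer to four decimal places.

0.9771

R(A) = exp(−0.00011 × 2000) = 0.802519
R(B) = exp(−0.00012 × 2000) = 0.786628
R(C) = exp(−0.000075 × 2000) = 0.860708
R(D) = exp(−0.000070 × 2000) = 0.869358
Parallel (A and B): 1 − (1 − 0.802519)(1 − 0.786628) = 0.957863
Series ([0.957863] and C): 0.957863 × 0.860708 = 0.824440
Parallel ([0.824440] and D): 1 − (1 − 0.824440)(1 − 0.869358) = 0.9771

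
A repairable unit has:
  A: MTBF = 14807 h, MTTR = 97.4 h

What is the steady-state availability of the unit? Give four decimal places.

A(A) = MTBF/(MTBF+MTTR) = 14807/(14807+97.4) = 0.9935

0.9935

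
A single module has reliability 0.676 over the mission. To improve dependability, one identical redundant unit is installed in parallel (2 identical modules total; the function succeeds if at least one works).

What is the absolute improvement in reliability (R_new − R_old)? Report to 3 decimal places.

0.219

R_before = 0.676
R_after = 1 − (1 − 0.676)^2 = 0.895
ΔR = 0.895 − 0.676 = 0.219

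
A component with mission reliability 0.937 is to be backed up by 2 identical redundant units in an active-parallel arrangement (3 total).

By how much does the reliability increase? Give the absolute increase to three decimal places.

0.063

R_before = 0.937
R_after = 1 − (1 − 0.937)^3 = 1.000
ΔR = 1.000 − 0.937 = 0.063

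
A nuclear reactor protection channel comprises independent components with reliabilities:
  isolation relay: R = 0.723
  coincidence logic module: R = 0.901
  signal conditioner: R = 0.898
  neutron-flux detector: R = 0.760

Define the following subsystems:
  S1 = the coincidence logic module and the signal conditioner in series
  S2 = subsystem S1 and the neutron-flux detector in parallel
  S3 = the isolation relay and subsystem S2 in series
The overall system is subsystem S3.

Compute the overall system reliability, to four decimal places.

0.6899

Series (coincidence logic module and signal conditioner): 0.901000 × 0.898000 = 0.809098
Parallel ([0.809098] and neutron-flux detector): 1 − (1 − 0.809098)(1 − 0.760000) = 0.954184
Series (isolation relay and [0.954184]): 0.723000 × 0.954184 = 0.6899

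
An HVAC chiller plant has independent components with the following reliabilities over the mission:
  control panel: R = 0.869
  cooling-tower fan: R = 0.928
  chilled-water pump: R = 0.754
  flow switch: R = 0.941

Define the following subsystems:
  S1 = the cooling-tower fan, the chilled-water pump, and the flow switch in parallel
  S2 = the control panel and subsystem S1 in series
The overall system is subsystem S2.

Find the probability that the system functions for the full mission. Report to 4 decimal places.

0.8681

Parallel (cooling-tower fan, chilled-water pump, and flow switch): 1 − (1 − 0.928000)(1 − 0.754000)(1 − 0.941000) = 0.998955
Series (control panel and [0.998955]): 0.869000 × 0.998955 = 0.8681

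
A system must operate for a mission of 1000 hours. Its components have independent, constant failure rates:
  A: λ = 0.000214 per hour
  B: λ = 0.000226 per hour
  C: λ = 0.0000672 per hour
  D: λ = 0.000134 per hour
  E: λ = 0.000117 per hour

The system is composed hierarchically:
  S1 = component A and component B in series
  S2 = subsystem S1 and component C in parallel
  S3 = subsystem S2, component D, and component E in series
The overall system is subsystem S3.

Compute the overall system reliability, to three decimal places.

R(A) = exp(−0.000214 × 1000) = 0.80735
R(B) = exp(−0.000226 × 1000) = 0.79772
R(C) = exp(−0.0000672 × 1000) = 0.93501
R(D) = exp(−0.000134 × 1000) = 0.87459
R(E) = exp(−0.000117 × 1000) = 0.88959
Series (A and B): 0.80735 × 0.79772 = 0.64404
Parallel ([0.64404] and C): 1 − (1 − 0.64404)(1 − 0.93501) = 0.97687
Series ([0.97687], D, and E): 0.97687 × 0.87459 × 0.88959 = 0.760

0.760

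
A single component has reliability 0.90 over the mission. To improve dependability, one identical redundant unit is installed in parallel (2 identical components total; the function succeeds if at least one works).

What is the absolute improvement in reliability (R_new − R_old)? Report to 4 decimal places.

0.0900

R_before = 0.90
R_after = 1 − (1 − 0.90)^2 = 0.9900
ΔR = 0.9900 − 0.90 = 0.0900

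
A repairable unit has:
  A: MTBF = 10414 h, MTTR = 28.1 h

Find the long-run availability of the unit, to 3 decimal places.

0.997

A(A) = MTBF/(MTBF+MTTR) = 10414/(10414+28.1) = 0.997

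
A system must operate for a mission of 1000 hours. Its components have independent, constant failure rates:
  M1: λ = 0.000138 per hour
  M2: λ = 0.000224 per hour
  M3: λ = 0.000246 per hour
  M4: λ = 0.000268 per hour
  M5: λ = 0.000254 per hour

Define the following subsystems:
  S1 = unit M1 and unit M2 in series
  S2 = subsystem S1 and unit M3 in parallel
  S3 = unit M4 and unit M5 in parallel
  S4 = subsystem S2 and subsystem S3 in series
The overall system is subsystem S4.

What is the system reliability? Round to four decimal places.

R(M1) = exp(−0.000138 × 1000) = 0.871099
R(M2) = exp(−0.000224 × 1000) = 0.799315
R(M3) = exp(−0.000246 × 1000) = 0.781922
R(M4) = exp(−0.000268 × 1000) = 0.764908
R(M5) = exp(−0.000254 × 1000) = 0.775692
Series (M1 and M2): 0.871099 × 0.799315 = 0.696282
Parallel ([0.696282] and M3): 1 − (1 − 0.696282)(1 − 0.781922) = 0.933766
Parallel (M4 and M5): 1 − (1 − 0.764908)(1 − 0.775692) = 0.947267
Series ([0.933766] and [0.947267]): 0.933766 × 0.947267 = 0.8845

0.8845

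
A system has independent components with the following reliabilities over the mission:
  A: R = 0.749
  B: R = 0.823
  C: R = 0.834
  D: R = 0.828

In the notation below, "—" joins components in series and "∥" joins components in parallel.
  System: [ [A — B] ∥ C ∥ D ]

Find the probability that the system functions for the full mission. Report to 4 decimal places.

0.9890

Series (A and B): 0.749000 × 0.823000 = 0.616427
Parallel ([0.616427], C, and D): 1 − (1 − 0.616427)(1 − 0.834000)(1 − 0.828000) = 0.9890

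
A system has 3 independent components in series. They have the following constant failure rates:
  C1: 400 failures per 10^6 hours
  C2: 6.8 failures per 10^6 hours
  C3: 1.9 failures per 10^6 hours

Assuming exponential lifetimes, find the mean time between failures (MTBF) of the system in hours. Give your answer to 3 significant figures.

Series of exponential components: λ_sys = Σ λ_i
λ_sys = 0.00040 + 0.0000068 + 0.0000019 = 4.0870e-04 /h
MTBF = 1 / λ_sys = 2450 h

2450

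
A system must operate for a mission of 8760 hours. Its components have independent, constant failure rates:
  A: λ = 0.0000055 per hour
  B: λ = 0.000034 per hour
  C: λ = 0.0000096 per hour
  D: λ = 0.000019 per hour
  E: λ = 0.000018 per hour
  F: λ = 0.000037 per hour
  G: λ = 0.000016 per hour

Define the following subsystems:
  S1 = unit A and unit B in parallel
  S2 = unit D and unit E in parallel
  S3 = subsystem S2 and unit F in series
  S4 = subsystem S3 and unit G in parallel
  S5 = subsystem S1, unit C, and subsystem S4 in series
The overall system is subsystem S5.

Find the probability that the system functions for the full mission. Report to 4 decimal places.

R(A) = exp(−0.0000055 × 8760) = 0.952962
R(B) = exp(−0.000034 × 8760) = 0.742420
R(C) = exp(−0.0000096 × 8760) = 0.919343
R(D) = exp(−0.000019 × 8760) = 0.846674
R(E) = exp(−0.000018 × 8760) = 0.854123
R(F) = exp(−0.000037 × 8760) = 0.723163
R(G) = exp(−0.000016 × 8760) = 0.869219
Parallel (A and B): 1 − (1 − 0.952962)(1 − 0.742420) = 0.987884
Parallel (D and E): 1 − (1 − 0.846674)(1 − 0.854123) = 0.977633
Series ([0.977633] and F): 0.977633 × 0.723163 = 0.706988
Parallel ([0.706988] and G): 1 − (1 − 0.706988)(1 − 0.869219) = 0.961680
Series ([0.987884], C, and [0.961680]): 0.987884 × 0.919343 × 0.961680 = 0.8734

0.8734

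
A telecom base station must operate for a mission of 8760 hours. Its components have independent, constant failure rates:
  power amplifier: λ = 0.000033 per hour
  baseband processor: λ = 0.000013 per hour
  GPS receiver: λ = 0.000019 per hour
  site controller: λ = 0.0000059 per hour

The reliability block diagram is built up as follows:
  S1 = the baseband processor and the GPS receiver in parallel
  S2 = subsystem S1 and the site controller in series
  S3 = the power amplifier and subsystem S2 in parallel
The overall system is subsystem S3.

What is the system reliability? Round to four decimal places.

0.9834

R(power amplifier) = exp(−0.000033 × 8760) = 0.748952
R(baseband processor) = exp(−0.000013 × 8760) = 0.892365
R(GPS receiver) = exp(−0.000019 × 8760) = 0.846674
R(site controller) = exp(−0.0000059 × 8760) = 0.949629
Parallel (baseband processor and GPS receiver): 1 − (1 − 0.892365)(1 − 0.846674) = 0.983497
Series ([0.983497] and site controller): 0.983497 × 0.949629 = 0.933957
Parallel (power amplifier and [0.933957]): 1 − (1 − 0.748952)(1 − 0.933957) = 0.9834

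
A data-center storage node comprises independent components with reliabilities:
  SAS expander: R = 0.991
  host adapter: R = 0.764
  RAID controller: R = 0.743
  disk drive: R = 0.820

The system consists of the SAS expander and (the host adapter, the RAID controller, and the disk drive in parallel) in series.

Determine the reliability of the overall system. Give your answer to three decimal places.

0.980

Parallel (host adapter, RAID controller, and disk drive): 1 − (1 − 0.76400)(1 − 0.74300)(1 − 0.82000) = 0.98908
Series (SAS expander and [0.98908]): 0.99100 × 0.98908 = 0.980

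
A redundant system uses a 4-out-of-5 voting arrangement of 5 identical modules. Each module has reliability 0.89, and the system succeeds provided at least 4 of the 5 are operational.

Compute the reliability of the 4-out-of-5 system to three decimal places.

0.903

R = Σ_{i=4}^{5} C(5,i) p^i (1−p)^{5−i} with p = 0.89
C(5,4)·0.89^4·0.11^1 = 0.34508
C(5,5)·0.89^5·0.11^0 = 0.55841
Sum = 0.903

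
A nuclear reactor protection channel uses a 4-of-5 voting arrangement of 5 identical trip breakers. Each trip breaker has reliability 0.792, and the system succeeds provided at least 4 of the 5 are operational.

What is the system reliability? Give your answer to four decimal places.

R = Σ_{i=4}^{5} C(5,i) p^i (1−p)^{5−i} with p = 0.792
C(5,4)·0.792^4·0.208^1 = 0.409199
C(5,5)·0.792^5·0.208^0 = 0.311620
Sum = 0.7208

0.7208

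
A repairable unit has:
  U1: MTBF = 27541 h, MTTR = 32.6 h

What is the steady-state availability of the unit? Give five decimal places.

0.99882

A(U1) = MTBF/(MTBF+MTTR) = 27541/(27541+32.6) = 0.99882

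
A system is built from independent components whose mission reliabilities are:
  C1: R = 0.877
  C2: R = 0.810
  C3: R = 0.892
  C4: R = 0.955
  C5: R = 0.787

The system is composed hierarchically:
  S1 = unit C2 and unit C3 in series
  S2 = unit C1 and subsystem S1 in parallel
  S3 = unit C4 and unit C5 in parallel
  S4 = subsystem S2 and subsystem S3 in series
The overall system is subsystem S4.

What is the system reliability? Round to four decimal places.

Series (C2 and C3): 0.810000 × 0.892000 = 0.722520
Parallel (C1 and [0.722520]): 1 − (1 − 0.877000)(1 − 0.722520) = 0.965870
Parallel (C4 and C5): 1 − (1 − 0.955000)(1 − 0.787000) = 0.990415
Series ([0.965870] and [0.990415]): 0.965870 × 0.990415 = 0.9566

0.9566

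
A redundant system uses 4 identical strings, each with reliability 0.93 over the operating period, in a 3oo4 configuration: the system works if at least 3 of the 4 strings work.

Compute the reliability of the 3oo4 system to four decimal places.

0.9733

R = Σ_{i=3}^{4} C(4,i) p^i (1−p)^{4−i} with p = 0.93
C(4,3)·0.93^3·0.07^1 = 0.225220
C(4,4)·0.93^4·0.07^0 = 0.748052
Sum = 0.9733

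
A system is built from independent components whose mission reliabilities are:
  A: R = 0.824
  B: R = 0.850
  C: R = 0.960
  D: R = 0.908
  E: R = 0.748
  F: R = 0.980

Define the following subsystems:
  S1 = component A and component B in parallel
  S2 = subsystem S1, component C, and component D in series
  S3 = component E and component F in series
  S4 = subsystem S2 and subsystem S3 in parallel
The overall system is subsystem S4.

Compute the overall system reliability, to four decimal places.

0.9596

Parallel (A and B): 1 − (1 − 0.824000)(1 − 0.850000) = 0.973600
Series ([0.973600], C, and D): 0.973600 × 0.960000 × 0.908000 = 0.848668
Series (E and F): 0.748000 × 0.980000 = 0.733040
Parallel ([0.848668] and [0.733040]): 1 − (1 − 0.848668)(1 − 0.733040) = 0.9596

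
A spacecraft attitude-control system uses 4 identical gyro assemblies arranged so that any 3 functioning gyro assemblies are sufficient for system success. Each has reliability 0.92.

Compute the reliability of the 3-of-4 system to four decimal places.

R = Σ_{i=3}^{4} C(4,i) p^i (1−p)^{4−i} with p = 0.92
C(4,3)·0.92^3·0.08^1 = 0.249180
C(4,4)·0.92^4·0.08^0 = 0.716393
Sum = 0.9656

0.9656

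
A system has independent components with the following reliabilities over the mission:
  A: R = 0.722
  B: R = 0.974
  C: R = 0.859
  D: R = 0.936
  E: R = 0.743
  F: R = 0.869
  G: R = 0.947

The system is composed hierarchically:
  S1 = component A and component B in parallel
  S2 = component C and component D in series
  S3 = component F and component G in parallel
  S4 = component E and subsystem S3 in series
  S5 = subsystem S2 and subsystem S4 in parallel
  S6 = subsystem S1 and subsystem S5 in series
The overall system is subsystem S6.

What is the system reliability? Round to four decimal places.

Parallel (A and B): 1 − (1 − 0.722000)(1 − 0.974000) = 0.992772
Series (C and D): 0.859000 × 0.936000 = 0.804024
Parallel (F and G): 1 − (1 − 0.869000)(1 − 0.947000) = 0.993057
Series (E and [0.993057]): 0.743000 × 0.993057 = 0.737841
Parallel ([0.804024] and [0.737841]): 1 − (1 − 0.804024)(1 − 0.737841) = 0.948623
Series ([0.992772] and [0.948623]): 0.992772 × 0.948623 = 0.9418

0.9418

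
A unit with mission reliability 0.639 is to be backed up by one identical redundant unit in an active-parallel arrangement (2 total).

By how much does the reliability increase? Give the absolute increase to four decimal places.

R_before = 0.639
R_after = 1 − (1 − 0.639)^2 = 0.8697
ΔR = 0.8697 − 0.639 = 0.2307

0.2307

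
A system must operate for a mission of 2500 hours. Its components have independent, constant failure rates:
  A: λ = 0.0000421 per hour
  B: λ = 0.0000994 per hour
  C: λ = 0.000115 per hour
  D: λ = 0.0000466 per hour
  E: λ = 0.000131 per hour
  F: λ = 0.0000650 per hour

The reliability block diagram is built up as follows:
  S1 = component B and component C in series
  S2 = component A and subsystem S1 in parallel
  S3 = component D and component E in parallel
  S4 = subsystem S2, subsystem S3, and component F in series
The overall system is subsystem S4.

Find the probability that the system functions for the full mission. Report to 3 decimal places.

R(A) = exp(−0.0000421 × 2500) = 0.90010
R(B) = exp(−0.0000994 × 2500) = 0.77997
R(C) = exp(−0.000115 × 2500) = 0.75014
R(D) = exp(−0.0000466 × 2500) = 0.89003
R(E) = exp(−0.000131 × 2500) = 0.72072
R(F) = exp(−0.0000650 × 2500) = 0.85002
Series (B and C): 0.77997 × 0.75014 = 0.58509
Parallel (A and [0.58509]): 1 − (1 − 0.90010)(1 − 0.58509) = 0.95855
Parallel (D and E): 1 − (1 − 0.89003)(1 − 0.72072) = 0.96929
Series ([0.95855], [0.96929], and F): 0.95855 × 0.96929 × 0.85002 = 0.790

0.790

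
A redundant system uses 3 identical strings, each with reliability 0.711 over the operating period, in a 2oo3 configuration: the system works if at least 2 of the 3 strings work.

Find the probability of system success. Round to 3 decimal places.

0.798

R = Σ_{i=2}^{3} C(3,i) p^i (1−p)^{3−i} with p = 0.711
C(3,2)·0.711^2·0.289^1 = 0.43829
C(3,3)·0.711^3·0.289^0 = 0.35943
Sum = 0.798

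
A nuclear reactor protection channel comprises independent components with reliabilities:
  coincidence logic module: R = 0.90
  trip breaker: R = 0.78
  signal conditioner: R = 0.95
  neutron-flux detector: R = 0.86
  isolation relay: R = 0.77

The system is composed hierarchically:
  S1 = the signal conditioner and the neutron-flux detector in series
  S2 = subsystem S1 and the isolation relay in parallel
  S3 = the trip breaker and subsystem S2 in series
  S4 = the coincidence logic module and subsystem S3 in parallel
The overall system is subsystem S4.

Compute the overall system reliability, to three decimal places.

0.975

Series (signal conditioner and neutron-flux detector): 0.95000 × 0.86000 = 0.81700
Parallel ([0.81700] and isolation relay): 1 − (1 − 0.81700)(1 − 0.77000) = 0.95791
Series (trip breaker and [0.95791]): 0.78000 × 0.95791 = 0.74717
Parallel (coincidence logic module and [0.74717]): 1 − (1 − 0.90000)(1 − 0.74717) = 0.975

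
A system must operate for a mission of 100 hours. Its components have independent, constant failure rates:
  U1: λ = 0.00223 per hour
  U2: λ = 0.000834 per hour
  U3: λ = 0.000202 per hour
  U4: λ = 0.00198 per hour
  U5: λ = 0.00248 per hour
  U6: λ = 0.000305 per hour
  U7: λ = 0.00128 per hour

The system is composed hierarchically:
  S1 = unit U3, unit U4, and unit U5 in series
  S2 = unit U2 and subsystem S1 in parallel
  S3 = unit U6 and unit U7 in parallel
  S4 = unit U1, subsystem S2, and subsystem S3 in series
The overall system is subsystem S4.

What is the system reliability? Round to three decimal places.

0.773

R(U1) = exp(−0.00223 × 100) = 0.80011
R(U2) = exp(−0.000834 × 100) = 0.91998
R(U3) = exp(−0.000202 × 100) = 0.98000
R(U4) = exp(−0.00198 × 100) = 0.82037
R(U5) = exp(−0.00248 × 100) = 0.78036
R(U6) = exp(−0.000305 × 100) = 0.96996
R(U7) = exp(−0.00128 × 100) = 0.87985
Series (U3, U4, and U5): 0.98000 × 0.82037 × 0.78036 = 0.62738
Parallel (U2 and [0.62738]): 1 − (1 − 0.91998)(1 − 0.62738) = 0.97018
Parallel (U6 and U7): 1 − (1 − 0.96996)(1 − 0.87985) = 0.99639
Series (U1, [0.97018], and [0.99639]): 0.80011 × 0.97018 × 0.99639 = 0.773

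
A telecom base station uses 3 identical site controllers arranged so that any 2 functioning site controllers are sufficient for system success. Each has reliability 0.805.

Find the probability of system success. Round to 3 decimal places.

R = Σ_{i=2}^{3} C(3,i) p^i (1−p)^{3−i} with p = 0.805
C(3,2)·0.805^2·0.195^1 = 0.37909
C(3,3)·0.805^3·0.195^0 = 0.52166
Sum = 0.901

0.901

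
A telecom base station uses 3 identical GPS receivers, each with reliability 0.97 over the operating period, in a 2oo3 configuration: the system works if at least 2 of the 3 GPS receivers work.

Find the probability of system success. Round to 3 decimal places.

0.997

R = Σ_{i=2}^{3} C(3,i) p^i (1−p)^{3−i} with p = 0.97
C(3,2)·0.97^2·0.03^1 = 0.08468
C(3,3)·0.97^3·0.03^0 = 0.91267
Sum = 0.997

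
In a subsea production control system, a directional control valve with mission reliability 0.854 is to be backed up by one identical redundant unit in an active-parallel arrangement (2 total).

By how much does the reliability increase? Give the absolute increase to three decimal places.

R_before = 0.854
R_after = 1 − (1 − 0.854)^2 = 0.979
ΔR = 0.979 − 0.854 = 0.125

0.125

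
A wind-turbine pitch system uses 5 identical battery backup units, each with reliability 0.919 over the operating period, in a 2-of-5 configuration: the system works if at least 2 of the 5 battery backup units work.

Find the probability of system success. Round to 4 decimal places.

R = Σ_{i=2}^{5} C(5,i) p^i (1−p)^{5−i} with p = 0.919
C(5,2)·0.919^2·0.081^3 = 0.004488
C(5,3)·0.919^3·0.081^2 = 0.050923
C(5,4)·0.919^4·0.081^1 = 0.288880
C(5,5)·0.919^5·0.081^0 = 0.655507
Sum = 0.9998

0.9998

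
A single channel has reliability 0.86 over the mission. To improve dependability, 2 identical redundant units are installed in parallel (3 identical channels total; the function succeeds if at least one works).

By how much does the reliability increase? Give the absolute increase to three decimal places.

0.137

R_before = 0.86
R_after = 1 − (1 − 0.86)^3 = 0.997
ΔR = 0.997 − 0.86 = 0.137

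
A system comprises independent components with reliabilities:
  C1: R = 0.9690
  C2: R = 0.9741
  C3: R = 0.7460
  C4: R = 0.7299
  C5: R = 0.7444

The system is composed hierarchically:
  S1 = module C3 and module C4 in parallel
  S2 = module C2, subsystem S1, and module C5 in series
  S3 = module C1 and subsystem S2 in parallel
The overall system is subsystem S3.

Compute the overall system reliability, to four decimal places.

Parallel (C3 and C4): 1 − (1 − 0.746000)(1 − 0.729900) = 0.931395
Series (C2, [0.931395], and C5): 0.974100 × 0.931395 × 0.744400 = 0.675373
Parallel (C1 and [0.675373]): 1 − (1 − 0.969000)(1 − 0.675373) = 0.9899

0.9899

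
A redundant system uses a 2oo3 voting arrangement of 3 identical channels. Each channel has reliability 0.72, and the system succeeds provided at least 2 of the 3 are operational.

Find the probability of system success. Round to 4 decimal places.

R = Σ_{i=2}^{3} C(3,i) p^i (1−p)^{3−i} with p = 0.72
C(3,2)·0.72^2·0.28^1 = 0.435456
C(3,3)·0.72^3·0.28^0 = 0.373248
Sum = 0.8087

0.8087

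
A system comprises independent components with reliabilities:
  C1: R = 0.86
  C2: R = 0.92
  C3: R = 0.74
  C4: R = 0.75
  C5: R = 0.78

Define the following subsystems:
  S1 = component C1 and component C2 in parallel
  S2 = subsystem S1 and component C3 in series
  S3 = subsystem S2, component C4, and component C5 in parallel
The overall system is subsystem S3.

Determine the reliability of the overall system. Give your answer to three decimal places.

0.985

Parallel (C1 and C2): 1 − (1 − 0.86000)(1 − 0.92000) = 0.98880
Series ([0.98880] and C3): 0.98880 × 0.74000 = 0.73171
Parallel ([0.73171], C4, and C5): 1 − (1 − 0.73171)(1 − 0.75000)(1 − 0.78000) = 0.985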